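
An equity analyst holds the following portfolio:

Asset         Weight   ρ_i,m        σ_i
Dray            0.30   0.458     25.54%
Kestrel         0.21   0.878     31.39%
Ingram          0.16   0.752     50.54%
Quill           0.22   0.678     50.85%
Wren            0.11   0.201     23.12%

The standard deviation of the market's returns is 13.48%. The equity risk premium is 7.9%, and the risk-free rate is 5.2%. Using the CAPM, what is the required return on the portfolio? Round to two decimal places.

18.96%

β_Dray = 0.458 × 25.54% / 13.48% = 0.8678
β_Kestrel = 0.878 × 31.39% / 13.48% = 2.0445
β_Ingram = 0.752 × 50.54% / 13.48% = 2.8194
β_Quill = 0.678 × 50.85% / 13.48% = 2.5576
β_Wren = 0.201 × 23.12% / 13.48% = 0.3447
β_P = Σ w_i β_i = 0.30×0.8678 + 0.21×2.0445 + 0.16×2.8194 + 0.22×2.5576 + 0.11×0.3447 = 1.7414
E(R_P) = R_f + β_P × MRP = 5.2% + 1.7414 × 7.9% = 18.96%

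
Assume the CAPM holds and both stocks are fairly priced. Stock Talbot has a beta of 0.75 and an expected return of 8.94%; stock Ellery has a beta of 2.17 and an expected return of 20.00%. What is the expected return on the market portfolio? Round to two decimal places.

Both satisfy E(R) = R_f + β·MRP, so the slope of the SML is
MRP = (20.00% − 8.94%) / (2.17 − 0.75) = 11.06% / 1.42 = 7.7887%
R_f = E(R_Talbot) − β_Talbot·MRP = 8.94% − 0.75 × 7.7887% = 3.0985%
E(R_m) = R_f + MRP = 3.0985% + 7.7887% = 10.89%

10.89%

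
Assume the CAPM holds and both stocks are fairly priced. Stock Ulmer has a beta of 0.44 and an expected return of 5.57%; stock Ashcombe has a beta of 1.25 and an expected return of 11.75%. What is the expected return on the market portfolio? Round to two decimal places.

9.84%

Both satisfy E(R) = R_f + β·MRP, so the slope of the SML is
MRP = (11.75% − 5.57%) / (1.25 − 0.44) = 6.18% / 0.81 = 7.6296%
R_f = E(R_Ulmer) − β_Ulmer·MRP = 5.57% − 0.44 × 7.6296% = 2.2130%
E(R_m) = R_f + MRP = 2.2130% + 7.6296% = 9.84%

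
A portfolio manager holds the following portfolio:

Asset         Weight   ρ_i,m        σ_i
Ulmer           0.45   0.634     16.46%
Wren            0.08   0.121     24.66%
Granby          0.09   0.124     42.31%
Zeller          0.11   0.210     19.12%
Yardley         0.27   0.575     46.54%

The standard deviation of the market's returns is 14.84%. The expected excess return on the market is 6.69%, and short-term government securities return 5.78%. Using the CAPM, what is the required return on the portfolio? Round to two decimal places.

β_Ulmer = 0.634 × 16.46% / 14.84% = 0.7032
β_Wren = 0.121 × 24.66% / 14.84% = 0.2011
β_Granby = 0.124 × 42.31% / 14.84% = 0.3535
β_Zeller = 0.210 × 19.12% / 14.84% = 0.2706
β_Yardley = 0.575 × 46.54% / 14.84% = 1.8033
β_P = Σ w_i β_i = 0.45×0.7032 + 0.08×0.2011 + 0.09×0.3535 + 0.11×0.2706 + 0.27×1.8033 = 0.8810
E(R_P) = R_f + β_P × MRP = 5.78% + 0.8810 × 6.69% = 11.67%

11.67%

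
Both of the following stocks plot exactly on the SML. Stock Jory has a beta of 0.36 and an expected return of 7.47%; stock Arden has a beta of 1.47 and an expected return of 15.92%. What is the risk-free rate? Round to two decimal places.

4.73%

Both satisfy E(R) = R_f + β·MRP, so the slope of the SML is
MRP = (15.92% − 7.47%) / (1.47 − 0.36) = 8.45% / 1.11 = 7.6126%
R_f = E(R_Jory) − β_Jory·MRP = 7.47% − 0.36 × 7.6126% = 4.7295%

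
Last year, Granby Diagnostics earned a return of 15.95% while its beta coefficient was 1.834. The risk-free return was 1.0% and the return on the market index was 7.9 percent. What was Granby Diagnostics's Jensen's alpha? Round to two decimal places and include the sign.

+2.30%

Market excess return = 7.9% − 1.0% = 6.90%
CAPM benchmark = R_f + β(R_m − R_f) = 1.0% + 1.834 × 6.9% = 13.6546%
α = actual − benchmark = 15.95% − 13.6546% = +2.30%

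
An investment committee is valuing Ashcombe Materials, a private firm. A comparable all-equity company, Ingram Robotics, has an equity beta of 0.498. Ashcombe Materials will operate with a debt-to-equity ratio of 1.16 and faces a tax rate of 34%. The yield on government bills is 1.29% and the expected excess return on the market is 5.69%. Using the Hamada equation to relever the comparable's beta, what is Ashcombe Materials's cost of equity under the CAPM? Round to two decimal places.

β_L = β_U × [1 + (1 − t)(D/E)] = 0.498 × [1 + (1 − 0.34) × 1.16]
    = 0.498 × [1 + 0.66 × 1.16] = 0.498 × 1.7656 = 0.8793
E(R) = R_f + β_L × MRP = 1.29% + 0.8793 × 5.69% = 6.29%

6.29%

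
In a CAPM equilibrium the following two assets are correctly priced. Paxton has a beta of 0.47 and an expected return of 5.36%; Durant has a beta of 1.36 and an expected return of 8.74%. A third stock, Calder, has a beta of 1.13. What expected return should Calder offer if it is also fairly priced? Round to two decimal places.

7.87%

MRP (SML slope) = (8.74% − 5.36%) / (1.36 − 0.47) = 3.38% / 0.89 = 3.7978%
R_f (intercept) = 5.36% − 0.47 × 3.7978% = 3.5750%
E(R_Calder) = R_f + β × MRP = 3.5750% + 1.13 × 3.7978% = 7.87%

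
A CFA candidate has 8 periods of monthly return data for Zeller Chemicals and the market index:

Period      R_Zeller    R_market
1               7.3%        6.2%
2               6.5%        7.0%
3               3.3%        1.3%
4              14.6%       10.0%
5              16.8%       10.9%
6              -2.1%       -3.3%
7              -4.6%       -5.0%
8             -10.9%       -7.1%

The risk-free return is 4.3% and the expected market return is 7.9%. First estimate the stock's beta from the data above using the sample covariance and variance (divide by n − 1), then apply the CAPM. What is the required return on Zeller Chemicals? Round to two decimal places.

Mean R_i = (7.3 + 6.5 + 3.3 + 14.6 + 16.8 − 2.1 − 4.6 − 10.9) / 8 = 3.8625%
Mean R_m = (6.2 + 7.0 + 1.3 + 10.0 + 10.9 − 3.3 − 5.0 − 7.1) / 8 = 2.5000%
Σ(R_i − R̄_i)(R_m − R̄_m) = 454.2400  ⇒  Cov = 454.2400 / 7 = 64.8914
Σ(R_m − R̄_m)² = 344.2400  ⇒  Var(R_m) = 344.2400 / 7 = 49.1771
β = Cov / Var(R_m) = 64.8914 / 49.1771 = 1.3195
MRP = 7.9% − 4.3% = 3.60%
E(R) = R_f + β × MRP = 4.3% + 1.3195 × 3.6% = 9.05%

9.05%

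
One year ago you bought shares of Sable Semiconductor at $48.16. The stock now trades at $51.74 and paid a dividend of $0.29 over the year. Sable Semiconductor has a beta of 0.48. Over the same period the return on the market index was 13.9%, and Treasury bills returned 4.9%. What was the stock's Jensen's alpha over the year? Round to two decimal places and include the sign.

Realised HPR = (P1 + D1 − P0) / P0 = (51.74 + 0.29 − 48.16) / 48.16 = 3.87 / 48.16 = 8.0357%
MRP = 13.9% − 4.9% = 9.00%
CAPM required = R_f + β·MRP = 4.9% + 0.48 × 9.0% = 9.2200%
α = realised − required = 8.0357% − 9.2200% = -1.18%

-1.18%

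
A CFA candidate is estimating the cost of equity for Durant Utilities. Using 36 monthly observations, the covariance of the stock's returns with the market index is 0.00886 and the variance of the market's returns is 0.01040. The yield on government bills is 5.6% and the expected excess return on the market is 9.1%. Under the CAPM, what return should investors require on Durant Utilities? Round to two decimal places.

13.35%

β = Cov(R_i, R_m) / Var(R_m) = 0.00886 / 0.01040 = 0.8519
E(R) = R_f + β × MRP = 5.6% + 0.8519 × 9.1% = 13.35%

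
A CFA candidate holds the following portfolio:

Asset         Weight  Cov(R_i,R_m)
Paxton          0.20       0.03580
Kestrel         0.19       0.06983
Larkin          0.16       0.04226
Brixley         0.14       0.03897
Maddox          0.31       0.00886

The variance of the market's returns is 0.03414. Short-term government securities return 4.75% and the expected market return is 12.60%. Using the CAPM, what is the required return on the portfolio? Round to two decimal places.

β_Paxton = 0.03580 / 0.03414 = 1.0486
β_Kestrel = 0.06983 / 0.03414 = 2.0454
β_Larkin = 0.04226 / 0.03414 = 1.2378
β_Brixley = 0.03897 / 0.03414 = 1.1415
β_Maddox = 0.00886 / 0.03414 = 0.2595
β_P = Σ w_i β_i = 0.20×1.0486 + 0.19×2.0454 + 0.16×1.2378 + 0.14×1.1415 + 0.31×0.2595 = 1.0366
MRP = 12.60% − 4.75% = 7.85%
E(R_P) = R_f + β_P × MRP = 4.75% + 1.0366 × 7.85% = 12.89%

12.89%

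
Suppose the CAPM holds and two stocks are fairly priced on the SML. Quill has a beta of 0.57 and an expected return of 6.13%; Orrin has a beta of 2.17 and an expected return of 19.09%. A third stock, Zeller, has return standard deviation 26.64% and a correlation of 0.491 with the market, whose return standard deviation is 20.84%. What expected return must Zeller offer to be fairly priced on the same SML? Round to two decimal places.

6.60%

MRP = (19.09% − 6.13%) / (2.17 − 0.57) = 8.1000%
R_f = 6.13% − 0.57 × 8.1000% = 1.5130%
β_Zeller = ρ·σ_i/σ_m = 0.491 × 26.64 / 20.84 = 0.6277
E(R_Zeller) = R_f + β × MRP = 1.5130% + 0.6277 × 8.1000% = 6.60%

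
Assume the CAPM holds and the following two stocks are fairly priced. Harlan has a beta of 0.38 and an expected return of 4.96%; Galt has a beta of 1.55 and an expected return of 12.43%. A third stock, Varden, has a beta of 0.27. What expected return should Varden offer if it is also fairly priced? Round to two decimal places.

4.26%

MRP (SML slope) = (12.43% − 4.96%) / (1.55 − 0.38) = 7.47% / 1.17 = 6.3846%
R_f (intercept) = 4.96% − 0.38 × 6.3846% = 2.5339%
E(R_Varden) = R_f + β × MRP = 2.5339% + 0.27 × 6.3846% = 4.26%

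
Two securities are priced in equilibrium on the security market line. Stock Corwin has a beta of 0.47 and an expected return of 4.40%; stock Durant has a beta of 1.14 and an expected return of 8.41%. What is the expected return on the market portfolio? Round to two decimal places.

Both satisfy E(R) = R_f + β·MRP, so the slope of the SML is
MRP = (8.41% − 4.40%) / (1.14 − 0.47) = 4.01% / 0.67 = 5.9851%
R_f = E(R_Corwin) − β_Corwin·MRP = 4.40% − 0.47 × 5.9851% = 1.5870%
E(R_m) = R_f + MRP = 1.5870% + 5.9851% = 7.57%

7.57%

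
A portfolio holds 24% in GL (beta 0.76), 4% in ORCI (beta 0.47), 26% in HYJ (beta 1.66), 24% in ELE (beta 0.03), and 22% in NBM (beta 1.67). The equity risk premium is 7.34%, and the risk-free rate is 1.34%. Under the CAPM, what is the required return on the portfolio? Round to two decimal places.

β_P = Σ w_i β_i = 0.24×0.76 + 0.04×0.47 + 0.26×1.66 + 0.24×0.03 + 0.22×1.67 = 1.0074
E(R_P) = R_f + β_P × MRP = 1.34% + 1.0074 × 7.34% = 8.73%

8.73%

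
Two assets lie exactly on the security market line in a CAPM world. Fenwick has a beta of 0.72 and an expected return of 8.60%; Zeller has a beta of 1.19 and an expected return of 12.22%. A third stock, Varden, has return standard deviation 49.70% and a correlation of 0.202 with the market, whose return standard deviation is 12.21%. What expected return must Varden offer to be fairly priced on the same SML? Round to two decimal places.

9.39%

MRP = (12.22% − 8.60%) / (1.19 − 0.72) = 7.7021%
R_f = 8.60% − 0.72 × 7.7021% = 3.0545%
β_Varden = ρ·σ_i/σ_m = 0.202 × 49.70 / 12.21 = 0.8222
E(R_Varden) = R_f + β × MRP = 3.0545% + 0.8222 × 7.7021% = 9.39%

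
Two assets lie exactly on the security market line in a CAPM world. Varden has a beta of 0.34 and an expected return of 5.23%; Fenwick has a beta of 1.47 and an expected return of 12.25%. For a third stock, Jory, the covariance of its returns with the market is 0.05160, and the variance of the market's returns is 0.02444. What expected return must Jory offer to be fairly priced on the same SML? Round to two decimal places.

MRP = (12.25% − 5.23%) / (1.47 − 0.34) = 6.2124%
R_f = 5.23% − 0.34 × 6.2124% = 3.1178%
β_Jory = Cov / Var(R_m) = 0.05160 / 0.02444 = 2.1113
E(R_Jory) = R_f + β × MRP = 3.1178% + 2.1113 × 6.2124% = 16.23%

16.23%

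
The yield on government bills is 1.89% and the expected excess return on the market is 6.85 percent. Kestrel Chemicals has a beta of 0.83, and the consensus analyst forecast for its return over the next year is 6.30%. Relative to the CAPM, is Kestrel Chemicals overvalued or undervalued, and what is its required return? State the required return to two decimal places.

Overvalued; required return 7.58%

Required return = R_f + β·MRP = 1.89% + 0.83 × 6.85% = 7.58%
Forecast 6.30% < required 7.58% → the stock plots below the SML → overvalued.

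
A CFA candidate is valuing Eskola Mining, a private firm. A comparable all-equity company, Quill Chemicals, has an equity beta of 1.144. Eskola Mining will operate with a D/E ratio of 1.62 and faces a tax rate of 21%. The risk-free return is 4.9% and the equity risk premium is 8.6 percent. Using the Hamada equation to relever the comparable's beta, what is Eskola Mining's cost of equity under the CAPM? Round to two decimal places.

27.33%

β_L = β_U × [1 + (1 − t)(D/E)] = 1.144 × [1 + (1 − 0.21) × 1.62]
    = 1.144 × [1 + 0.79 × 1.62] = 1.144 × 2.2798 = 2.6081
E(R) = R_f + β_L × MRP = 4.9% + 2.6081 × 8.6% = 27.33%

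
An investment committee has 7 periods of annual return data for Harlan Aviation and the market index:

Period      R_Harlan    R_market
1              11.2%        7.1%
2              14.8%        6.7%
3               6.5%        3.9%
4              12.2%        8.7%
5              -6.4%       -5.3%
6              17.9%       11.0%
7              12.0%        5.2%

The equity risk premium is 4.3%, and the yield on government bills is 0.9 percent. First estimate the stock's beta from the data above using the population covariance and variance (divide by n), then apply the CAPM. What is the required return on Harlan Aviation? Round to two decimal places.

Mean R_i = (11.2 + 14.8 + 6.5 + 12.2 − 6.4 + 17.9 + 12.0) / 7 = 9.7429%
Mean R_m = (7.1 + 6.7 + 3.9 + 8.7 − 5.3 + 11.0 + 5.2) / 7 = 5.3286%
Σ(R_i − R̄_i)(R_m − R̄_m) = 239.9814  ⇒  Cov = 239.9814 / 7 = 34.2831
Σ(R_m − R̄_m)² = 163.5743  ⇒  Var(R_m) = 163.5743 / 7 = 23.3678
β = Cov / Var(R_m) = 34.2831 / 23.3678 = 1.4671
E(R) = R_f + β × MRP = 0.9% + 1.4671 × 4.3% = 7.21%

7.21%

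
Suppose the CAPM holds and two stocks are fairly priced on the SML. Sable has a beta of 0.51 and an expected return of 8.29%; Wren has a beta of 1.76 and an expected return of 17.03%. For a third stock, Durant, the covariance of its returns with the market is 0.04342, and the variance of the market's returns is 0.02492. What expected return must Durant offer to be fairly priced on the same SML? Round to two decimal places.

MRP = (17.03% − 8.29%) / (1.76 − 0.51) = 6.9920%
R_f = 8.29% − 0.51 × 6.9920% = 4.7241%
β_Durant = Cov / Var(R_m) = 0.04342 / 0.02492 = 1.7424
E(R_Durant) = R_f + β × MRP = 4.7241% + 1.7424 × 6.9920% = 16.91%

16.91%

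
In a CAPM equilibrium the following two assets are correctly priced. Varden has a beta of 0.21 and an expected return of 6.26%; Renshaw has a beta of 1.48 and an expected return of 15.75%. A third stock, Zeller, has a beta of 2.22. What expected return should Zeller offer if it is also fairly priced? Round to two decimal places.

21.28%

MRP (SML slope) = (15.75% − 6.26%) / (1.48 − 0.21) = 9.49% / 1.27 = 7.4724%
R_f (intercept) = 6.26% − 0.21 × 7.4724% = 4.6908%
E(R_Zeller) = R_f + β × MRP = 4.6908% + 2.22 × 7.4724% = 21.28%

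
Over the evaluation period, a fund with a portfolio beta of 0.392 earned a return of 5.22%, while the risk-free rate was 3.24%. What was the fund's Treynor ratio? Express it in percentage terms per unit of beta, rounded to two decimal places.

Treynor = (R_P − R_f) / β_P = (5.22% − 3.24%) / 0.3920 = 1.98% / 0.3920 = 5.05%

5.05%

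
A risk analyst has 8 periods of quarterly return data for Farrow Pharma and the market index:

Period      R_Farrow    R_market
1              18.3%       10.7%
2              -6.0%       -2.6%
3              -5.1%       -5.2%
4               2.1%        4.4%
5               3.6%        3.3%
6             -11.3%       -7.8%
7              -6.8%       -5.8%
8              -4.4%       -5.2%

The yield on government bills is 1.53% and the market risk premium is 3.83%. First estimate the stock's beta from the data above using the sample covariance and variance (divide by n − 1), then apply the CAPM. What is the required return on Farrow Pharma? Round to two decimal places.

6.78%

Mean R_i = (18.3 − 6.0 − 5.1 + 2.1 + 3.6 − 11.3 − 6.8 − 4.4) / 8 = -1.2000%
Mean R_m = (10.7 − 2.6 − 5.2 + 4.4 + 3.3 − 7.8 − 5.8 − 5.2) / 8 = -1.0250%
Σ(R_i − R̄_i)(R_m − R̄_m) = 399.6700  ⇒  Cov = 399.6700 / 7 = 57.0957
Σ(R_m − R̄_m)² = 291.6550  ⇒  Var(R_m) = 291.6550 / 7 = 41.6650
β = Cov / Var(R_m) = 57.0957 / 41.6650 = 1.3704
E(R) = R_f + β × MRP = 1.53% + 1.3704 × 3.83% = 6.78%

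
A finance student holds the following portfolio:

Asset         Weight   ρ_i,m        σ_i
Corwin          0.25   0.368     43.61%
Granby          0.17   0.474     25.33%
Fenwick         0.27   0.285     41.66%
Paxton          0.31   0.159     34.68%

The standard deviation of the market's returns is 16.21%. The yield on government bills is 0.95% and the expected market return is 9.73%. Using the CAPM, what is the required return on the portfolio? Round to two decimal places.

β_Corwin = 0.368 × 43.61% / 16.21% = 0.9900
β_Granby = 0.474 × 25.33% / 16.21% = 0.7407
β_Fenwick = 0.285 × 41.66% / 16.21% = 0.7325
β_Paxton = 0.159 × 34.68% / 16.21% = 0.3402
β_P = Σ w_i β_i = 0.25×0.9900 + 0.17×0.7407 + 0.27×0.7325 + 0.31×0.3402 = 0.6767
MRP = 9.73% − 0.95% = 8.78%
E(R_P) = R_f + β_P × MRP = 0.95% + 0.6767 × 8.78% = 6.89%

6.89%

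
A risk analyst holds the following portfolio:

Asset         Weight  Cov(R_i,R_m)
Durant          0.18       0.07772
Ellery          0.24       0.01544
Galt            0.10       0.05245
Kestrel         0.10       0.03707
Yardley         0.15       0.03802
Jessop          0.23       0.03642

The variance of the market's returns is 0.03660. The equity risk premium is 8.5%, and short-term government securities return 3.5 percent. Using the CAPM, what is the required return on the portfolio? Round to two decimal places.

12.96%

β_Durant = 0.07772 / 0.03660 = 2.1235
β_Ellery = 0.01544 / 0.03660 = 0.4219
β_Galt = 0.05245 / 0.03660 = 1.4331
β_Kestrel = 0.03707 / 0.03660 = 1.0128
β_Yardley = 0.03802 / 0.03660 = 1.0388
β_Jessop = 0.03642 / 0.03660 = 0.9951
β_P = Σ w_i β_i = 0.18×2.1235 + 0.24×0.4219 + 0.10×1.4331 + 0.10×1.0128 + 0.15×1.0388 + 0.23×0.9951 = 1.1128
E(R_P) = R_f + β_P × MRP = 3.5% + 1.1128 × 8.5% = 12.96%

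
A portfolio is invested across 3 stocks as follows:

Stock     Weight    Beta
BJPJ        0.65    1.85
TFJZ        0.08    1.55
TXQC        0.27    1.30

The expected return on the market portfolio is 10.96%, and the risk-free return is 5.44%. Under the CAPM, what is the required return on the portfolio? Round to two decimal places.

β_P = Σ w_i β_i = 0.65×1.85 + 0.08×1.55 + 0.27×1.30 = 1.6775
MRP = 10.96% − 5.44% = 5.52%
E(R_P) = R_f + β_P × MRP = 5.44% + 1.6775 × 5.52% = 14.70%

14.70%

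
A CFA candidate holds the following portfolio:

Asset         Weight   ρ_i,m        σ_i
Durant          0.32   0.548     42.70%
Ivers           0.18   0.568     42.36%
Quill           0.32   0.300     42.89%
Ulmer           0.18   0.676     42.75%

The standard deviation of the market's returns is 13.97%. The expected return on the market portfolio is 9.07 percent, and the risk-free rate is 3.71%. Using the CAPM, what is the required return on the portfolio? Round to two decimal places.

β_Durant = 0.548 × 42.70% / 13.97% = 1.6750
β_Ivers = 0.568 × 42.36% / 13.97% = 1.7223
β_Quill = 0.300 × 42.89% / 13.97% = 0.9210
β_Ulmer = 0.676 × 42.75% / 13.97% = 2.0686
β_P = Σ w_i β_i = 0.32×1.6750 + 0.18×1.7223 + 0.32×0.9210 + 0.18×2.0686 = 1.5131
MRP = 9.07% − 3.71% = 5.36%
E(R_P) = R_f + β_P × MRP = 3.71% + 1.5131 × 5.36% = 11.82%

11.82%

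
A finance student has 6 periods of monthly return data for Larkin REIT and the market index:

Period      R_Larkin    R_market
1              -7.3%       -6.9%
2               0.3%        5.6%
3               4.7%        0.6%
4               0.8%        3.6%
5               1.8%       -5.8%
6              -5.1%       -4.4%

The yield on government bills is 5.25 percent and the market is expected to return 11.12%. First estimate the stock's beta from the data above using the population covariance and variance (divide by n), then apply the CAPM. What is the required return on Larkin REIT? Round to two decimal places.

Mean R_i = (-7.3 + 0.3 + 4.7 + 0.8 + 1.8 − 5.1) / 6 = -0.8000%
Mean R_m = (-6.9 + 5.6 + 0.6 + 3.6 − 5.8 − 4.4) / 6 = -1.2167%
Σ(R_i − R̄_i)(R_m − R̄_m) = 63.9100  ⇒  Cov = 63.9100 / 6 = 10.6517
Σ(R_m − R̄_m)² = 136.4083  ⇒  Var(R_m) = 136.4083 / 6 = 22.7347
β = Cov / Var(R_m) = 10.6517 / 22.7347 = 0.4685
MRP = 11.12% − 5.25% = 5.87%
E(R) = R_f + β × MRP = 5.25% + 0.4685 × 5.87% = 8.00%

8.00%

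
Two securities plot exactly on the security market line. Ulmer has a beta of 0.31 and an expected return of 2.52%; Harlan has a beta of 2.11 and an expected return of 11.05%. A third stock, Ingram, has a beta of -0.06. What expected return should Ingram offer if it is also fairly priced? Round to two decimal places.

0.77%

MRP (SML slope) = (11.05% − 2.52%) / (2.11 − 0.31) = 8.53% / 1.80 = 4.7389%
R_f (intercept) = 2.52% − 0.31 × 4.7389% = 1.0509%
E(R_Ingram) = R_f + β × MRP = 1.0509% + -0.06 × 4.7389% = 0.77%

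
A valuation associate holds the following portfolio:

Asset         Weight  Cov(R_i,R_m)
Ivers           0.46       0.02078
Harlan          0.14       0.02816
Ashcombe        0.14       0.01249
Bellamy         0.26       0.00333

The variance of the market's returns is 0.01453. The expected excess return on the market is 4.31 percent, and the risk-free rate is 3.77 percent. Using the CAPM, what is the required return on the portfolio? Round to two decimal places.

8.55%

β_Ivers = 0.02078 / 0.01453 = 1.4301
β_Harlan = 0.02816 / 0.01453 = 1.9381
β_Ashcombe = 0.01249 / 0.01453 = 0.8596
β_Bellamy = 0.00333 / 0.01453 = 0.2292
β_P = Σ w_i β_i = 0.46×1.4301 + 0.14×1.9381 + 0.14×0.8596 + 0.26×0.2292 = 1.1091
E(R_P) = R_f + β_P × MRP = 3.77% + 1.1091 × 4.31% = 8.55%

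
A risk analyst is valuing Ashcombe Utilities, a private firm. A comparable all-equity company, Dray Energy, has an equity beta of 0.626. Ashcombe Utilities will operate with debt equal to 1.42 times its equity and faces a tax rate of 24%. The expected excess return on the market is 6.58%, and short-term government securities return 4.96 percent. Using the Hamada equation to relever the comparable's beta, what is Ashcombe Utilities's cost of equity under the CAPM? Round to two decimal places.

13.52%

β_L = β_U × [1 + (1 − t)(D/E)] = 0.626 × [1 + (1 − 0.24) × 1.42]
    = 0.626 × [1 + 0.76 × 1.42] = 0.626 × 2.0792 = 1.3016
E(R) = R_f + β_L × MRP = 4.96% + 1.3016 × 6.58% = 13.52%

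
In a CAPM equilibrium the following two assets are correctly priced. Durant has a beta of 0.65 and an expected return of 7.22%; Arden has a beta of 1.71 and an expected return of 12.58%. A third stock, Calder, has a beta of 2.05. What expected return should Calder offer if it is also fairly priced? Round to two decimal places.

MRP (SML slope) = (12.58% − 7.22%) / (1.71 − 0.65) = 5.36% / 1.06 = 5.0566%
R_f (intercept) = 7.22% − 0.65 × 5.0566% = 3.9332%
E(R_Calder) = R_f + β × MRP = 3.9332% + 2.05 × 5.0566% = 14.30%

14.30%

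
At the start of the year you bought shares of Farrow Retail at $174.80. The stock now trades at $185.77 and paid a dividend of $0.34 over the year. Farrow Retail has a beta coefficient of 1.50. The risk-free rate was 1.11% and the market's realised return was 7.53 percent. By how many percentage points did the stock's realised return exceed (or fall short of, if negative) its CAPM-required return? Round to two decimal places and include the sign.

Realised HPR = (P1 + D1 − P0) / P0 = (185.77 + 0.34 − 174.80) / 174.80 = 11.31 / 174.80 = 6.4703%
MRP = 7.53% − 1.11% = 6.42%
CAPM required = R_f + β·MRP = 1.11% + 1.50 × 6.42% = 10.7400%
α = realised − required = 6.4703% − 10.7400% = -4.27%

-4.27%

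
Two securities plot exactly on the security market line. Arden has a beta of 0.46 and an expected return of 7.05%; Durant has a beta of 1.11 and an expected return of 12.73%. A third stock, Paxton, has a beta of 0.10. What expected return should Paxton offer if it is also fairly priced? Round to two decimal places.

3.90%

MRP (SML slope) = (12.73% − 7.05%) / (1.11 − 0.46) = 5.68% / 0.65 = 8.7385%
R_f (intercept) = 7.05% − 0.46 × 8.7385% = 3.0303%
E(R_Paxton) = R_f + β × MRP = 3.0303% + 0.10 × 8.7385% = 3.90%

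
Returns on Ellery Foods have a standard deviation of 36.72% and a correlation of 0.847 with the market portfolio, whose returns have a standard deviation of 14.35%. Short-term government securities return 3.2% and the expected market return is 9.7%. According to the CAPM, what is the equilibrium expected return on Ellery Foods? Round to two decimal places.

17.29%

β = ρ × σ_i / σ_m = 0.847 × 36.72% / 14.35% = 2.1674
MRP = 9.7% − 3.2% = 6.50%
E(R) = 3.2% + 2.1674 × 6.5% = 17.29%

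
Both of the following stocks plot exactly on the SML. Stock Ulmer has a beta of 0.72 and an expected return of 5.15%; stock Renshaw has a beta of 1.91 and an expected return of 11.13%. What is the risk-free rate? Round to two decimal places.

1.53%

Both satisfy E(R) = R_f + β·MRP, so the slope of the SML is
MRP = (11.13% − 5.15%) / (1.91 − 0.72) = 5.98% / 1.19 = 5.0252%
R_f = E(R_Ulmer) − β_Ulmer·MRP = 5.15% − 0.72 × 5.0252% = 1.5319%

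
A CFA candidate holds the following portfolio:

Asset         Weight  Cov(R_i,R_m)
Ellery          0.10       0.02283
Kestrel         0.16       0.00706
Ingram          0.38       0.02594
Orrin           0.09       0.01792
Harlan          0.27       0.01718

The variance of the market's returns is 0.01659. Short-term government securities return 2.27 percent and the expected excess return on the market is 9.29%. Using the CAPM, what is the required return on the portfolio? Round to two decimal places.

13.20%

β_Ellery = 0.02283 / 0.01659 = 1.3761
β_Kestrel = 0.00706 / 0.01659 = 0.4256
β_Ingram = 0.02594 / 0.01659 = 1.5636
β_Orrin = 0.01792 / 0.01659 = 1.0802
β_Harlan = 0.01718 / 0.01659 = 1.0356
β_P = Σ w_i β_i = 0.10×1.3761 + 0.16×0.4256 + 0.38×1.5636 + 0.09×1.0802 + 0.27×1.0356 = 1.1767
E(R_P) = R_f + β_P × MRP = 2.27% + 1.1767 × 9.29% = 13.20%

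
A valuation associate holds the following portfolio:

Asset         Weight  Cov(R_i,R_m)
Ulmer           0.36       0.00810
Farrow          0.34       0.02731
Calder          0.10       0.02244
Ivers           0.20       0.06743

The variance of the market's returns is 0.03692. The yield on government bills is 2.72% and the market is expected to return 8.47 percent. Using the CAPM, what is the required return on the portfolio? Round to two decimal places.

β_Ulmer = 0.00810 / 0.03692 = 0.2194
β_Farrow = 0.02731 / 0.03692 = 0.7397
β_Calder = 0.02244 / 0.03692 = 0.6078
β_Ivers = 0.06743 / 0.03692 = 1.8264
β_P = Σ w_i β_i = 0.36×0.2194 + 0.34×0.7397 + 0.10×0.6078 + 0.20×1.8264 = 0.7565
MRP = 8.47% − 2.72% = 5.75%
E(R_P) = R_f + β_P × MRP = 2.72% + 0.7565 × 5.75% = 7.07%

7.07%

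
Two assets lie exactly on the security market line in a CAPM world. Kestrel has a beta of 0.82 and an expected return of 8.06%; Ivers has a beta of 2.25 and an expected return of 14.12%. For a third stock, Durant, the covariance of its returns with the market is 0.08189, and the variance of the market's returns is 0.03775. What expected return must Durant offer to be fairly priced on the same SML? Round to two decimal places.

13.78%

MRP = (14.12% − 8.06%) / (2.25 − 0.82) = 4.2378%
R_f = 8.06% − 0.82 × 4.2378% = 4.5850%
β_Durant = Cov / Var(R_m) = 0.08189 / 0.03775 = 2.1693
E(R_Durant) = R_f + β × MRP = 4.5850% + 2.1693 × 4.2378% = 13.78%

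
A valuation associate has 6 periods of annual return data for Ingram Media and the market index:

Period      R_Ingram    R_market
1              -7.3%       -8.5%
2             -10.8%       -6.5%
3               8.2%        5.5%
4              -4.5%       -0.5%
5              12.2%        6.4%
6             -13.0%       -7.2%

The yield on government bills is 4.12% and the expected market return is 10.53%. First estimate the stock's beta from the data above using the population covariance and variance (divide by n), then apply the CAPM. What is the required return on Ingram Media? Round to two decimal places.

13.63%

Mean R_i = (-7.3 − 10.8 + 8.2 − 4.5 + 12.2 − 13.0) / 6 = -2.5333%
Mean R_m = (-8.5 − 6.5 + 5.5 − 0.5 + 6.4 − 7.2) / 6 = -1.8000%
Σ(R_i − R̄_i)(R_m − R̄_m) = 323.9200  ⇒  Cov = 323.9200 / 6 = 53.9867
Σ(R_m − R̄_m)² = 218.3600  ⇒  Var(R_m) = 218.3600 / 6 = 36.3933
β = Cov / Var(R_m) = 53.9867 / 36.3933 = 1.4834
MRP = 10.53% − 4.12% = 6.41%
E(R) = R_f + β × MRP = 4.12% + 1.4834 × 6.41% = 13.63%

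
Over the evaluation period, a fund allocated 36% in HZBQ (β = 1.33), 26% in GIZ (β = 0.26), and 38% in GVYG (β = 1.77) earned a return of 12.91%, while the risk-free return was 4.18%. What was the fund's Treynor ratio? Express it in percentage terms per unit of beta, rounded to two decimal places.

β_P = 0.36×1.33 + 0.26×0.26 + 0.38×1.77 = 1.2190
Treynor = (R_P − R_f) / β_P = (12.91% − 4.18%) / 1.2190 = 8.73% / 1.2190 = 7.16%

7.16%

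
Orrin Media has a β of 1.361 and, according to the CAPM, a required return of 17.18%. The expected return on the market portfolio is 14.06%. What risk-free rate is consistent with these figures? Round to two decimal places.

E(R) = R_f + β(E(R_m) − R_f) = R_f(1 − β) + β·E(R_m)
17.18% = R_f × (1 − 1.361) + 1.361 × 14.06%
17.18% = R_f × -0.361 + 19.13566%
R_f = (17.18% − 19.13566%) / -0.361 = 5.42%

5.42%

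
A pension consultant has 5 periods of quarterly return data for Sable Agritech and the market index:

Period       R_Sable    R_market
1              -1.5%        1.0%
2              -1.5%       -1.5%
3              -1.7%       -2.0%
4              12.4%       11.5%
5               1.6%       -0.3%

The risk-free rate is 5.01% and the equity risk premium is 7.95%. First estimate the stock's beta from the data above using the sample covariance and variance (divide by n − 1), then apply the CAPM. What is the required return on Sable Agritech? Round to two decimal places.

Mean R_i = (-1.5 − 1.5 − 1.7 + 12.4 + 1.6) / 5 = 1.8600%
Mean R_m = (1.0 − 1.5 − 2.0 + 11.5 − 0.3) / 5 = 1.7400%
Σ(R_i − R̄_i)(R_m − R̄_m) = 130.0880  ⇒  Cov = 130.0880 / 4 = 32.5220
Σ(R_m − R̄_m)² = 124.4520  ⇒  Var(R_m) = 124.4520 / 4 = 31.1130
β = Cov / Var(R_m) = 32.5220 / 31.1130 = 1.0453
E(R) = R_f + β × MRP = 5.01% + 1.0453 × 7.95% = 13.32%

13.32%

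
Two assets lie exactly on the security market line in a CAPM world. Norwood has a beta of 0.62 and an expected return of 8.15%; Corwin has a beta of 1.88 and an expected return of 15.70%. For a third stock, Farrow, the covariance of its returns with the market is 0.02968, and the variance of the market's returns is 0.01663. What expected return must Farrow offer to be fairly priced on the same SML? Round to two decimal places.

15.13%

MRP = (15.70% − 8.15%) / (1.88 − 0.62) = 5.9921%
R_f = 8.15% − 0.62 × 5.9921% = 4.4349%
β_Farrow = Cov / Var(R_m) = 0.02968 / 0.01663 = 1.7847
E(R_Farrow) = R_f + β × MRP = 4.4349% + 1.7847 × 5.9921% = 15.13%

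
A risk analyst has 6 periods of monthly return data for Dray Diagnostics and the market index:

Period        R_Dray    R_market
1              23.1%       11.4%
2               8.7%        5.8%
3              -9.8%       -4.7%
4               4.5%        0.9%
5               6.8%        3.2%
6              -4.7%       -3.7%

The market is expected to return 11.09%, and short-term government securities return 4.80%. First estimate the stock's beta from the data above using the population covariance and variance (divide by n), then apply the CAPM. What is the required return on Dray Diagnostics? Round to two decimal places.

16.56%

Mean R_i = (23.1 + 8.7 − 9.8 + 4.5 + 6.8 − 4.7) / 6 = 4.7667%
Mean R_m = (11.4 + 5.8 − 4.7 + 0.9 + 3.2 − 3.7) / 6 = 2.1500%
Σ(R_i − R̄_i)(R_m − R̄_m) = 341.5700  ⇒  Cov = 341.5700 / 6 = 56.9283
Σ(R_m − R̄_m)² = 182.6950  ⇒  Var(R_m) = 182.6950 / 6 = 30.4492
β = Cov / Var(R_m) = 56.9283 / 30.4492 = 1.8696
MRP = 11.09% − 4.80% = 6.29%
E(R) = R_f + β × MRP = 4.80% + 1.8696 × 6.29% = 16.56%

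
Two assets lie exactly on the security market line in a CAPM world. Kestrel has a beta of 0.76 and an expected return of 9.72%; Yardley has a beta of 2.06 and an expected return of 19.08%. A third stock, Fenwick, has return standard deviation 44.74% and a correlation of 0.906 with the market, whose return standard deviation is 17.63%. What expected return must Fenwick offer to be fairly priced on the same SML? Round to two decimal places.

MRP = (19.08% − 9.72%) / (2.06 − 0.76) = 7.2000%
R_f = 9.72% − 0.76 × 7.2000% = 4.2480%
β_Fenwick = ρ·σ_i/σ_m = 0.906 × 44.74 / 17.63 = 2.2992
E(R_Fenwick) = R_f + β × MRP = 4.2480% + 2.2992 × 7.2000% = 20.80%

20.80%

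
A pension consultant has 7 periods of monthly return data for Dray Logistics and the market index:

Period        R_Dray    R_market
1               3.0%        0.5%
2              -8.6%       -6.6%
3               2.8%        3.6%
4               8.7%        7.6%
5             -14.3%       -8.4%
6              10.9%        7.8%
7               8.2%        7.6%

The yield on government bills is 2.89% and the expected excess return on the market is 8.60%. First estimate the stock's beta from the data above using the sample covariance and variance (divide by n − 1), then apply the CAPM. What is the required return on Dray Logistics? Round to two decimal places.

14.55%

Mean R_i = (3.0 − 8.6 + 2.8 + 8.7 − 14.3 + 10.9 + 8.2) / 7 = 1.5286%
Mean R_m = (0.5 − 6.6 + 3.6 + 7.6 − 8.4 + 7.8 + 7.6) / 7 = 1.7286%
Σ(R_i − R̄_i)(R_m − R̄_m) = 383.4243  ⇒  Cov = 383.4243 / 6 = 63.9041
Σ(R_m − R̄_m)² = 282.7743  ⇒  Var(R_m) = 282.7743 / 6 = 47.1291
β = Cov / Var(R_m) = 63.9041 / 47.1291 = 1.3559
E(R) = R_f + β × MRP = 2.89% + 1.3559 × 8.60% = 14.55%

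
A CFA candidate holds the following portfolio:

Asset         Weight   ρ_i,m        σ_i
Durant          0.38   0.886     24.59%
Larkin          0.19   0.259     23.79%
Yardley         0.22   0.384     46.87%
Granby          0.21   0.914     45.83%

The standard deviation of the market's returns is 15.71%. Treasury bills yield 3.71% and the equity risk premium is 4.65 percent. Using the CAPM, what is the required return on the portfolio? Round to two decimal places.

β_Durant = 0.886 × 24.59% / 15.71% = 1.3868
β_Larkin = 0.259 × 23.79% / 15.71% = 0.3922
β_Yardley = 0.384 × 46.87% / 15.71% = 1.1456
β_Granby = 0.914 × 45.83% / 15.71% = 2.6664
β_P = Σ w_i β_i = 0.38×1.3868 + 0.19×0.3922 + 0.22×1.1456 + 0.21×2.6664 = 1.4135
E(R_P) = R_f + β_P × MRP = 3.71% + 1.4135 × 4.65% = 10.28%

10.28%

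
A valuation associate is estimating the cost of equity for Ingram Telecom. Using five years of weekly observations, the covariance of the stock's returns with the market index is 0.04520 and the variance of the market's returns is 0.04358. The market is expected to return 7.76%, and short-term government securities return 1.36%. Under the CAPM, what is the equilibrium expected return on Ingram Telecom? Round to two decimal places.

8.00%

β = Cov(R_i, R_m) / Var(R_m) = 0.04520 / 0.04358 = 1.0372
MRP = 7.76% − 1.36% = 6.40%
E(R) = R_f + β × MRP = 1.36% + 1.0372 × 6.40% = 8.00%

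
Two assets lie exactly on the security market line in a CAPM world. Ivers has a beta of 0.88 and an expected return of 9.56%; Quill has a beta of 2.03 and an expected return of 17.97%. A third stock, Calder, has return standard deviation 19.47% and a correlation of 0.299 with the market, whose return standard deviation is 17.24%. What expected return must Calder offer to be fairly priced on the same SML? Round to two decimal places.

MRP = (17.97% − 9.56%) / (2.03 − 0.88) = 7.3130%
R_f = 9.56% − 0.88 × 7.3130% = 3.1246%
β_Calder = ρ·σ_i/σ_m = 0.299 × 19.47 / 17.24 = 0.3377
E(R_Calder) = R_f + β × MRP = 3.1246% + 0.3377 × 7.3130% = 5.59%

5.59%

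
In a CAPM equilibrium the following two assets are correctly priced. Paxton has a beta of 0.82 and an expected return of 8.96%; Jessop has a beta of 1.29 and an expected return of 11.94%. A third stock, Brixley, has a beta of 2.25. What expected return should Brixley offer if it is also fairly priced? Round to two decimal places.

MRP (SML slope) = (11.94% − 8.96%) / (1.29 − 0.82) = 2.98% / 0.47 = 6.3404%
R_f (intercept) = 8.96% − 0.82 × 6.3404% = 3.7609%
E(R_Brixley) = R_f + β × MRP = 3.7609% + 2.25 × 6.3404% = 18.03%

18.03%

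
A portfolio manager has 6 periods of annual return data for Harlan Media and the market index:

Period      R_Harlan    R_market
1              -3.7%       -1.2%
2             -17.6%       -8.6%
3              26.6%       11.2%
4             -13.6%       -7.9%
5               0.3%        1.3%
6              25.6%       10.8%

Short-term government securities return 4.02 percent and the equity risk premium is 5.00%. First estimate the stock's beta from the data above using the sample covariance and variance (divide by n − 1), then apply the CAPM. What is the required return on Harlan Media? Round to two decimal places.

Mean R_i = (-3.7 − 17.6 + 26.6 − 13.6 + 0.3 + 25.6) / 6 = 2.9333%
Mean R_m = (-1.2 − 8.6 + 11.2 − 7.9 + 1.3 + 10.8) / 6 = 0.9333%
Σ(R_i − R̄_i)(R_m − R̄_m) = 821.6033  ⇒  Cov = 821.6033 / 5 = 164.3207
Σ(R_m − R̄_m)² = 376.3533  ⇒  Var(R_m) = 376.3533 / 5 = 75.2707
β = Cov / Var(R_m) = 164.3207 / 75.2707 = 2.1831
E(R) = R_f + β × MRP = 4.02% + 2.1831 × 5.00% = 14.94%

14.94%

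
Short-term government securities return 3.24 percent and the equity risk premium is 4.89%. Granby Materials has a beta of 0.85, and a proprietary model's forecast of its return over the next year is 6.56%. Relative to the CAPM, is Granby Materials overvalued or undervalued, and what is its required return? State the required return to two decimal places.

Required return = R_f + β·MRP = 3.24% + 0.85 × 4.89% = 7.40%
Forecast 6.56% < required 7.40% → the stock plots below the SML → overvalued.

Overvalued; required return 7.40%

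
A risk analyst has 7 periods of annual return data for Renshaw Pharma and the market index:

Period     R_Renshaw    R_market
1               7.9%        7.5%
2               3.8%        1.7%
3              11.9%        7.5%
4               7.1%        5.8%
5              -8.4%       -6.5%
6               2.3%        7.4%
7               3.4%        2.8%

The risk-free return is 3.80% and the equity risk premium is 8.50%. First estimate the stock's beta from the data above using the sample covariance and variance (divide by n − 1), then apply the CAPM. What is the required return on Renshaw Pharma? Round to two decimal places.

13.21%

Mean R_i = (7.9 + 3.8 + 11.9 + 7.1 − 8.4 + 2.3 + 3.4) / 7 = 4.0000%
Mean R_m = (7.5 + 1.7 + 7.5 + 5.8 − 6.5 + 7.4 + 2.8) / 7 = 3.7429%
Σ(R_i − R̄_i)(R_m − R̄_m) = 172.4800  ⇒  Cov = 172.4800 / 6 = 28.7467
Σ(R_m − R̄_m)² = 155.8171  ⇒  Var(R_m) = 155.8171 / 6 = 25.9695
β = Cov / Var(R_m) = 28.7467 / 25.9695 = 1.1069
E(R) = R_f + β × MRP = 3.80% + 1.1069 × 8.50% = 13.21%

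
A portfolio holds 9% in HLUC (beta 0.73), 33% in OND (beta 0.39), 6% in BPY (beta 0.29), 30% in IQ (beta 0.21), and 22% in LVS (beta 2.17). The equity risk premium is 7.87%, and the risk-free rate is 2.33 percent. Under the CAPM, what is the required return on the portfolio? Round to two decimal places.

8.25%

β_P = Σ w_i β_i = 0.09×0.73 + 0.33×0.39 + 0.06×0.29 + 0.30×0.21 + 0.22×2.17 = 0.7522
E(R_P) = R_f + β_P × MRP = 2.33% + 0.7522 × 7.87% = 8.25%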